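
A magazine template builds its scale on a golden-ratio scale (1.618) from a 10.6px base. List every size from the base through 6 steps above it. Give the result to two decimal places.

10.60px, 17.15px, 27.75px, 44.90px, 72.65px, 117.54px, 190.19px

Step 0: 10.6px
Step 1: 10.6 × 1.618 = 17.15
Step 2: 10.6 × 1.618² = 27.75
Step 3: 10.6 × 1.618³ = 44.90
Step 4: 10.6 × 1.618⁴ = 72.65
Step 5: 10.6 × 1.618⁵ = 117.54
Step 6: 10.6 × 1.618⁶ = 190.19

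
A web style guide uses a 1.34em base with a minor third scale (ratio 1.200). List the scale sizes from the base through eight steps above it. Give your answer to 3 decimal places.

1.340em, 1.608em, 1.930em, 2.316em, 2.779em, 3.334em, 4.001em, 4.801em, 5.762em

Step 0: 1.34em
Step 1: 1.34 × 1.200 = 1.608
Step 2: 1.34 × 1.200² = 1.930
Step 3: 1.34 × 1.200³ = 2.316
Step 4: 1.34 × 1.200⁴ = 2.779
Step 5: 1.34 × 1.200⁵ = 3.334
Step 6: 1.34 × 1.200⁶ = 4.001
Step 7: 1.34 × 1.200⁷ = 4.801
Step 8: 1.34 × 1.200⁸ = 5.762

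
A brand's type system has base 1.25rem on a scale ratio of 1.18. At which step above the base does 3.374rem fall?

6

1.18ⁿ = 3.374 / 1.25 = 2.6992
n = ln(2.6992) / ln(1.18) = 0.9930 / 0.1655 ≈ 6.00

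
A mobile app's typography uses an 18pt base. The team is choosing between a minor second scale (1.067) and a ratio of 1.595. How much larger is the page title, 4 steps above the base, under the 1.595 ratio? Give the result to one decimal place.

Minor second: 18.0 × 1.067⁴ = 23.331pt
At 1.595: 18.0 × 1.595⁴ = 116.497pt
Difference: 116.497 − 23.331 = 93.166pt

93.2pt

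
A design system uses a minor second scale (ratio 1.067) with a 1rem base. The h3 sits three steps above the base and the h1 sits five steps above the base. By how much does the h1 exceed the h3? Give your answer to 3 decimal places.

Step 3: 1.0 × 1.067³ = 1.21477rem
Step 5: 1.0 × 1.067⁵ = 1.38300rem
Difference: 1.38300 − 1.21477 = 0.16823rem

0.168rem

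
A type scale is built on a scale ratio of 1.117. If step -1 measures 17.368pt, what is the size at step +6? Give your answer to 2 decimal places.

37.68pt

Moving from step -1 to step +6 is 7 steps up, so multiply by r⁷.
17.368 × 1.117⁷ = 17.368 × 2.16956 ≈ 37.681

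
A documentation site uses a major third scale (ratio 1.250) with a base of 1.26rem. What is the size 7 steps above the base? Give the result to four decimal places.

Every step multiplies by the scale ratio.
1.26 × 1.250⁷ = 1.26 × 4.76837 ≈ 6.0081

6.0081rem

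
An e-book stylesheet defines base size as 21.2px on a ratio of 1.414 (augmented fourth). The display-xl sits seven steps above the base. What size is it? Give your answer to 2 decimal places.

21.2 × 1.414⁷ = 21.2 × 11.30175 ≈ 239.60

239.60px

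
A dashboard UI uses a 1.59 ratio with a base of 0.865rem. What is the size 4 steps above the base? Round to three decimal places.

Every step multiplies by the scale ratio.
0.865 × 1.59⁴ = 0.865 × 6.39129 ≈ 5.528

5.528rem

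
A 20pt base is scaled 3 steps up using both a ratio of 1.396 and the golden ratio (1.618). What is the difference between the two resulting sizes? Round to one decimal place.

30.3pt

At 1.396: 20.0 × 1.396³ = 54.411pt
Golden ratio: 20.0 × 1.618³ = 84.716pt
Difference: 84.716 − 54.411 = 30.305pt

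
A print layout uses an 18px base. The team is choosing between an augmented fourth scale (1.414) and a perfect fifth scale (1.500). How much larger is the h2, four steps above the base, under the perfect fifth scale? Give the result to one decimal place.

Augmented fourth: 18.0 × 1.414⁴ = 71.957px
Perfect fifth: 18.0 × 1.500⁴ = 91.125px
Difference: 91.125 − 71.957 = 19.168px

19.2px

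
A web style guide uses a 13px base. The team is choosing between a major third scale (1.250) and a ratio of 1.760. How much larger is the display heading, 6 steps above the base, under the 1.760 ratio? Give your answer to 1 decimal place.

Major third: 13.0 × 1.250⁶ = 49.591px
At 1.760: 13.0 × 1.760⁶ = 386.384px
Difference: 386.384 − 49.591 = 336.793px

336.8px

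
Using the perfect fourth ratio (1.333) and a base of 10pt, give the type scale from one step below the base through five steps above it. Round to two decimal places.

7.50pt, 10.00pt, 13.33pt, 17.77pt, 23.69pt, 31.57pt, 42.09pt

Step -1: 10.0 ÷ 1.333 = 7.50
Step 0: 10pt
Step 1: 10.0 × 1.333 = 13.33
Step 2: 10.0 × 1.333² = 17.77
Step 3: 10.0 × 1.333³ = 23.69
Step 4: 10.0 × 1.333⁴ = 31.57
Step 5: 10.0 × 1.333⁵ = 42.09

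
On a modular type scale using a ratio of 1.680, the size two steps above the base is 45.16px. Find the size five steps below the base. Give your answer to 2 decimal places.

45.16 ÷ 1.680⁷ = 45.16 ÷ 37.77156 ≈ 1.196

1.20px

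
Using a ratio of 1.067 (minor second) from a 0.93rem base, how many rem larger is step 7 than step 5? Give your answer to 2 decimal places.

0.18rem

Step 5: 0.93 × 1.067⁵ = 1.2862rem
Step 7: 0.93 × 1.067⁷ = 1.4643rem
Difference: 1.4643 − 1.2862 = 0.1781rem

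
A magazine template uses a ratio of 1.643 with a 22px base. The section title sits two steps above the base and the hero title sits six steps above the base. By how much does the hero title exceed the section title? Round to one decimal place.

373.4px

Step 2: 22.0 × 1.643² = 59.388px
Step 6: 22.0 × 1.643⁶ = 432.761px
Difference: 432.761 − 59.388 = 373.373px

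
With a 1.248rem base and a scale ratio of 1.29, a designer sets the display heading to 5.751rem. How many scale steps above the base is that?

1.29ⁿ = 5.751 / 1.248 = 4.6082
n = ln(4.6082) / ln(1.29) = 1.5278 / 0.2546 ≈ 6.00

6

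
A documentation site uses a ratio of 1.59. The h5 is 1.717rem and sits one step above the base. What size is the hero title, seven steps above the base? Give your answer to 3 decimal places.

27.743rem

1.717 × 1.59⁶ = 1.717 × 16.15782 ≈ 27.743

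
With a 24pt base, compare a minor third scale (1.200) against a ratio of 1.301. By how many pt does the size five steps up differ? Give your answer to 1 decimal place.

Minor third: 24.0 × 1.200⁵ = 59.720pt
At 1.301: 24.0 × 1.301⁵ = 89.454pt
Difference: 89.454 − 59.720 = 29.734pt

29.7pt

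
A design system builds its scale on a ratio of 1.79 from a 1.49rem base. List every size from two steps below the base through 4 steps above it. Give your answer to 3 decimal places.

Step -2: 1.49 ÷ 1.79² = 0.465
Step -1: 1.49 ÷ 1.79 = 0.832
Step 0: 1.49rem
Step 1: 1.49 × 1.79 = 2.667
Step 2: 1.49 × 1.79² = 4.774
Step 3: 1.49 × 1.79³ = 8.546
Step 4: 1.49 × 1.79⁴ = 15.297

0.465rem, 0.832rem, 1.490rem, 2.667rem, 4.774rem, 8.546rem, 15.297rem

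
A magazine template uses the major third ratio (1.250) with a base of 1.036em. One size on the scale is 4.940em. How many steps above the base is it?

1.250ⁿ = 4.940 / 1.036 = 4.7683
n = ln(4.7683) / ln(1.250) = 1.5620 / 0.2231 ≈ 7.00

7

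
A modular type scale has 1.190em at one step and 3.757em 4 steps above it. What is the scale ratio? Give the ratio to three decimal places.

The ratio satisfies 1.190 × r⁴ = 3.757, so r = (3.757 / 1.190)^(1/4).
r = 3.1571^(1/4) ≈ 1.3330

1.333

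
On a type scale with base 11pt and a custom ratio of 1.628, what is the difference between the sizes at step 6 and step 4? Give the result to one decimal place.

Step 4: 11.0 × 1.628⁴ = 77.270pt
Step 6: 11.0 × 1.628⁶ = 204.795pt
Difference: 204.795 − 77.270 = 127.525pt

127.5pt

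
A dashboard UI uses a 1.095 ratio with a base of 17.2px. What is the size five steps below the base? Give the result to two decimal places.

10.93px

Each step on a modular scale multiplies by the ratio, so the size n steps from the base is base × ratioⁿ.
17.2 ÷ 1.095⁵ = 17.2 ÷ 1.57424 ≈ 10.93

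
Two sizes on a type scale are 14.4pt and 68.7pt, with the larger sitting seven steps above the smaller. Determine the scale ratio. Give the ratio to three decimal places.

1.250

r⁷ = 68.7 / 14.4, so r = (68.7/14.4)^(1/7).
r = 4.7708^(1/7) ≈ 1.2501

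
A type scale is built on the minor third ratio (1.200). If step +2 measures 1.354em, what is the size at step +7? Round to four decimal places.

3.3692em

1.354 × 1.200⁵ = 1.354 × 2.48832 ≈ 3.3692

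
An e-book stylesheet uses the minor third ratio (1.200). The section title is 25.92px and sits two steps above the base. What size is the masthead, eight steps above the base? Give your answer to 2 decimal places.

77.40px

25.92 × 1.200⁶ = 25.92 × 2.98598 ≈ 77.397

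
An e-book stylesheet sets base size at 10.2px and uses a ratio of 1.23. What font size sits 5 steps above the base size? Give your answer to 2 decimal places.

28.72px

A modular type scale is a geometric sequence: sizeₙ = base × rⁿ.
10.2 × 1.23⁵ = 10.2 × 2.81531 ≈ 28.72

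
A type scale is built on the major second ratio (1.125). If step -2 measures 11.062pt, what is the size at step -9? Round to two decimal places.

Moving from step -2 to step -9 is 7 steps down, so divide by r⁷.
11.062 ÷ 1.125⁷ = 11.062 ÷ 2.28070 ≈ 4.850

4.85pt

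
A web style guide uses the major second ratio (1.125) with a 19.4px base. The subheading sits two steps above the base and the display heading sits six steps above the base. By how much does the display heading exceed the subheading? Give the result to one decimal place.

Step 2: 19.4 × 1.125² = 24.553px
Step 6: 19.4 × 1.125⁶ = 39.329px
Difference: 39.329 − 24.553 = 14.776px

14.8px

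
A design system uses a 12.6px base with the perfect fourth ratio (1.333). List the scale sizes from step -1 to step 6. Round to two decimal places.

Step -1: 12.6 ÷ 1.333 = 9.45
Step 0: 12.6px
Step 1: 12.6 × 1.333 = 16.80
Step 2: 12.6 × 1.333² = 22.39
Step 3: 12.6 × 1.333³ = 29.84
Step 4: 12.6 × 1.333⁴ = 39.78
Step 5: 12.6 × 1.333⁵ = 53.03
Step 6: 12.6 × 1.333⁶ = 70.69

9.45px, 12.60px, 16.80px, 22.39px, 29.84px, 39.78px, 53.03px, 70.69px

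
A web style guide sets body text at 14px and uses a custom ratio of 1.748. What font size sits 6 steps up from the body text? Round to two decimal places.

14.0 × 1.748⁶ = 14.0 × 28.52651 ≈ 399.37

399.37px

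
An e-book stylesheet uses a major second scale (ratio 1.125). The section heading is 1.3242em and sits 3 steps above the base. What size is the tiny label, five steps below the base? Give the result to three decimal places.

The gap is -5 − (3) = -8 steps, so the factor is 1.125^-8.
1.3242 ÷ 1.125⁸ = 1.3242 ÷ 2.56578 ≈ 0.516

0.516em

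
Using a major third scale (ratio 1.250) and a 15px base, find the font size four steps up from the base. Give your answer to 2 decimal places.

36.62px

15.0 × 1.250⁴ = 15.0 × 2.44141 ≈ 36.62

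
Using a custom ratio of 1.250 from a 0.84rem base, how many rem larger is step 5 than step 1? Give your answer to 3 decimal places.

1.513rem

Step 1: 0.84 × 1.250 = 1.05000rem
Step 5: 0.84 × 1.250⁵ = 2.56348rem
Difference: 2.56348 − 1.05000 = 1.51348rem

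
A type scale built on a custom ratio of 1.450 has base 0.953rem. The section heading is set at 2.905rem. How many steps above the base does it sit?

1.450ⁿ = 2.905 / 0.953 = 3.0483
n = ln(3.0483) / ln(1.450) = 1.1146 / 0.3716 ≈ 3.00

3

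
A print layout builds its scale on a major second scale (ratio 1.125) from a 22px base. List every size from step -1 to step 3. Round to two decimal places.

19.56px, 22.00px, 24.75px, 27.84px, 31.32px

Step -1: 22.0 ÷ 1.125 = 19.56
Step 0: 22px
Step 1: 22.0 × 1.125 = 24.75
Step 2: 22.0 × 1.125² = 27.84
Step 3: 22.0 × 1.125³ = 31.32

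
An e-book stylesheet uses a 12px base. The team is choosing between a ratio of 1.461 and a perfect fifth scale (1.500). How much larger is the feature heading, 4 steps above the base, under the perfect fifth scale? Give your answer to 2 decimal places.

6.08px

At 1.461: 12.0 × 1.461⁴ = 54.6742px
Perfect fifth: 12.0 × 1.500⁴ = 60.7500px
Difference: 60.7500 − 54.6742 = 6.0758px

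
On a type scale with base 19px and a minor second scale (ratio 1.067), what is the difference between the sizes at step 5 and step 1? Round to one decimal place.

6.0px

Step 1: 19.0 × 1.067 = 20.273px
Step 5: 19.0 × 1.067⁵ = 26.277px
Difference: 26.277 − 20.273 = 6.004px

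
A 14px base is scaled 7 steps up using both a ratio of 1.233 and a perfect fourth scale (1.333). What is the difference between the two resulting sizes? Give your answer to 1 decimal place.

At 1.233: 14.0 × 1.233⁷ = 60.655px
Perfect fourth: 14.0 × 1.333⁷ = 104.698px
Difference: 104.698 − 60.655 = 44.043px

44.0px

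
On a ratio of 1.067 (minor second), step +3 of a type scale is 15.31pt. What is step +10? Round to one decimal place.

Moving from step +3 to step +10 is 7 steps up, so multiply by r⁷.
15.31 × 1.067⁷ = 15.31 × 1.57453 ≈ 24.106

24.1pt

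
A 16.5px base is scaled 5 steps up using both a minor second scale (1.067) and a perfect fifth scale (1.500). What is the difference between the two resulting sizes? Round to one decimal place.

102.5px

Minor second: 16.5 × 1.067⁵ = 22.819px
Perfect fifth: 16.5 × 1.500⁵ = 125.297px
Difference: 125.297 − 22.819 = 102.478px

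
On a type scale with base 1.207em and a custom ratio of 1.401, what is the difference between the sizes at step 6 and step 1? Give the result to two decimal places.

Step 1: 1.207 × 1.401 = 1.6910em
Step 6: 1.207 × 1.401⁶ = 9.1272em
Difference: 9.1272 − 1.6910 = 7.4362em

7.44em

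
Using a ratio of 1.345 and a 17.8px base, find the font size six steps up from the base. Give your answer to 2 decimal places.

105.38px

17.8 × 1.345⁶ = 17.8 × 5.92016 ≈ 105.38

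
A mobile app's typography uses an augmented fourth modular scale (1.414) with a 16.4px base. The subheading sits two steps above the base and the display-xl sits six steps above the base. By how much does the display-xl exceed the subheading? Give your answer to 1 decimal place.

Step 2: 16.4 × 1.414² = 32.790px
Step 6: 16.4 × 1.414⁶ = 131.081px
Difference: 131.081 − 32.790 = 98.291px

98.3px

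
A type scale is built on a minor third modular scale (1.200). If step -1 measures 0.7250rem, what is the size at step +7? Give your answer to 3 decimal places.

Moving from step -1 to step +7 is 8 steps up, so multiply by r⁸.
0.7250 × 1.200⁸ = 0.7250 × 4.29982 ≈ 3.117

3.117rem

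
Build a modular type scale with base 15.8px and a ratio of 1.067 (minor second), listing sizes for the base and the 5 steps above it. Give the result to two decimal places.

Step 0: 15.8px
Step 1: 15.8 × 1.067 = 16.86
Step 2: 15.8 × 1.067² = 17.99
Step 3: 15.8 × 1.067³ = 19.19
Step 4: 15.8 × 1.067⁴ = 20.48
Step 5: 15.8 × 1.067⁵ = 21.85

15.80px, 16.86px, 17.99px, 19.19px, 20.48px, 21.85px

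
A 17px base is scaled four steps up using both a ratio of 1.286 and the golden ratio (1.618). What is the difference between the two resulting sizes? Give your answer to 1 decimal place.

70.0px

At 1.286: 17.0 × 1.286⁴ = 46.496px
Golden ratio: 17.0 × 1.618⁴ = 116.510px
Difference: 116.510 − 46.496 = 70.014px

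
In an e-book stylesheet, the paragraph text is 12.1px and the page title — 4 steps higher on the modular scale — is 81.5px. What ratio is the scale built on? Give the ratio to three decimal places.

The ratio satisfies 12.1 × r⁴ = 81.5, so r = (81.5 / 12.1)^(1/4).
r = 6.7355^(1/4) ≈ 1.6110

1.611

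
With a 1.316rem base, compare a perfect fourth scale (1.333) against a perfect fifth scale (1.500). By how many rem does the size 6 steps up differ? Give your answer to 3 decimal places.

Perfect fourth: 1.316 × 1.333⁶ = 7.38307rem
Perfect fifth: 1.316 × 1.500⁶ = 14.99006rem
Difference: 14.99006 − 7.38307 = 7.60699rem

7.607rem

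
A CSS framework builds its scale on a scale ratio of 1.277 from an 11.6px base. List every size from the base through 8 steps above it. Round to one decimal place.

11.6px, 14.8px, 18.9px, 24.2px, 30.8px, 39.4px, 50.3px, 64.2px, 82.0px

Step 0: 11.6px
Step 1: 11.6 × 1.277 = 14.8
Step 2: 11.6 × 1.277² = 18.9
Step 3: 11.6 × 1.277³ = 24.2
Step 4: 11.6 × 1.277⁴ = 30.8
Step 5: 11.6 × 1.277⁵ = 39.4
Step 6: 11.6 × 1.277⁶ = 50.3
Step 7: 11.6 × 1.277⁷ = 64.2
Step 8: 11.6 × 1.277⁸ = 82.0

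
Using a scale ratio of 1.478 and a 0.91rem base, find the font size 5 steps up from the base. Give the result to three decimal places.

0.91 × 1.478⁵ = 0.91 × 7.05297 ≈ 6.418

6.418rem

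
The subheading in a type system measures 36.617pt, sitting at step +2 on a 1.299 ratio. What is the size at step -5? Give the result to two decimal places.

5.87pt

The gap is -5 − (2) = -7 steps, so the factor is 1.299^-7.
36.617 ÷ 1.299⁷ = 36.617 ÷ 6.24114 ≈ 5.867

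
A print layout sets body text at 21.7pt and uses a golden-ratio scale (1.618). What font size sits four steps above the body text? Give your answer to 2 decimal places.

21.7 × 1.618⁴ = 21.7 × 6.85353 ≈ 148.72

148.72pt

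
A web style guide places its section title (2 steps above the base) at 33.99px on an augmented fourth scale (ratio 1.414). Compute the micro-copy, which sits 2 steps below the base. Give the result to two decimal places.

8.50px

33.99 ÷ 1.414⁴ = 33.99 ÷ 3.99758 ≈ 8.503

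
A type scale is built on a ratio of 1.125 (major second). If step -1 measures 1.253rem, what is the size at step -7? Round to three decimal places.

1.253 ÷ 1.125⁶ = 1.253 ÷ 2.02729 ≈ 0.618

0.618rem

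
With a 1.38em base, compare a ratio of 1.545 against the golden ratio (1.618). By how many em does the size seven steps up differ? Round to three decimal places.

11.063em

At 1.545: 1.38 × 1.545⁷ = 28.99870em
Golden ratio: 1.38 × 1.618⁷ = 40.06164em
Difference: 40.06164 − 28.99870 = 11.06294em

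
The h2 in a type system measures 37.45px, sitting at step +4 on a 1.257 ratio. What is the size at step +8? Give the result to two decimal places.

93.50px

Moving from step +4 to step +8 is 4 steps up, so multiply by r⁴.
37.45 × 1.257⁴ = 37.45 × 2.49655 ≈ 93.496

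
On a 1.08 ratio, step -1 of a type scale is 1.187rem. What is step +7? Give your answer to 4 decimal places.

2.1971rem

1.187 × 1.08⁸ = 1.187 × 1.85093 ≈ 2.1971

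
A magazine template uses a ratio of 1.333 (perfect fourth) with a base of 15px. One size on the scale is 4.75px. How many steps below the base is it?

1.333ⁿ = 15 / 4.75 = 3.1579
n = ln(3.1579) / ln(1.333) = 1.1499 / 0.2874 ≈ 4.00

4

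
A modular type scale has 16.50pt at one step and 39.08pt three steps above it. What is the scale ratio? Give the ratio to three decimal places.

The ratio satisfies 16.50 × r³ = 39.08, so r = (39.08 / 16.50)^(1/3).
r = 2.3685^(1/3) ≈ 1.3330

1.333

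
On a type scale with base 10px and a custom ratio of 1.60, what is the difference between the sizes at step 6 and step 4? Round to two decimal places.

Step 4: 10.0 × 1.60⁴ = 65.5360px
Step 6: 10.0 × 1.60⁶ = 167.7722px
Difference: 167.7722 − 65.5360 = 102.2362px

102.24px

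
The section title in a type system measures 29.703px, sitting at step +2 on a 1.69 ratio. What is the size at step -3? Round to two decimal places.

2.15px

29.703 ÷ 1.69⁵ = 29.703 ÷ 13.78585 ≈ 2.155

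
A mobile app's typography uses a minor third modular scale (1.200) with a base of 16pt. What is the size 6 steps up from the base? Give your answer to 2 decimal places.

Every step multiplies by the scale ratio.
16.0 × 1.200⁶ = 16.0 × 2.98598 ≈ 47.78

47.78pt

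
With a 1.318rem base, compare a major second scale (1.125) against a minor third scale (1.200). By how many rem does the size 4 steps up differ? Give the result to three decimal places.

Major second: 1.318 × 1.125⁴ = 2.11118rem
Minor third: 1.318 × 1.200⁴ = 2.73300rem
Difference: 2.73300 − 2.11118 = 0.62182rem

0.622rem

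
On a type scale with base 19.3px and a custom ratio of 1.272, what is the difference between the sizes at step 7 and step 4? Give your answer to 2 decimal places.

Step 4: 19.3 × 1.272⁴ = 50.5249px
Step 7: 19.3 × 1.272⁷ = 103.9841px
Difference: 103.9841 − 50.5249 = 53.4592px

53.46px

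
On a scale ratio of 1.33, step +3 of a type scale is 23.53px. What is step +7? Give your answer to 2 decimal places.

73.63px

23.53 × 1.33⁴ = 23.53 × 3.12901 ≈ 73.626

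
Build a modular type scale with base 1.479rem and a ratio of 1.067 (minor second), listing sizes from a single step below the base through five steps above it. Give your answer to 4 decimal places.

1.3861rem, 1.4790rem, 1.5781rem, 1.6838rem, 1.7966rem, 1.9170rem, 2.0455rem

Step -1: 1.479 ÷ 1.067 = 1.3861
Step 0: 1.479rem
Step 1: 1.479 × 1.067 = 1.5781
Step 2: 1.479 × 1.067² = 1.6838
Step 3: 1.479 × 1.067³ = 1.7966
Step 4: 1.479 × 1.067⁴ = 1.9170
Step 5: 1.479 × 1.067⁵ = 2.0455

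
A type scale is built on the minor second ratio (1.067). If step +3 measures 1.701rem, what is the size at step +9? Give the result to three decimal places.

2.510rem

The gap is 9 − (3) = 6 steps, so the factor is 1.067^6.
1.701 × 1.067⁶ = 1.701 × 1.47566 ≈ 2.510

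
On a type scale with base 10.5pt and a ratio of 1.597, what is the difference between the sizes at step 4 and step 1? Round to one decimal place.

Step 1: 10.5 × 1.597 = 16.768pt
Step 4: 10.5 × 1.597⁴ = 68.298pt
Difference: 68.298 − 16.768 = 51.530pt

51.5pt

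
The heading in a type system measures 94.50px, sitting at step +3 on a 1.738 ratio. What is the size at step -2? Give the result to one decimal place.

6.0px

Moving from step +3 to step -2 is 5 steps down, so divide by r⁵.
94.50 ÷ 1.738⁵ = 94.50 ÷ 15.85802 ≈ 5.959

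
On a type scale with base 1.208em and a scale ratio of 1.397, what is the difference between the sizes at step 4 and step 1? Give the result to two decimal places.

Step 1: 1.208 × 1.397 = 1.6876em
Step 4: 1.208 × 1.397⁴ = 4.6010em
Difference: 4.6010 − 1.6876 = 2.9134em

2.91em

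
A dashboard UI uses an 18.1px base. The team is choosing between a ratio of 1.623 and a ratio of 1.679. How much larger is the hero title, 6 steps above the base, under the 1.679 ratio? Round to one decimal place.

74.7px

At 1.623: 18.1 × 1.623⁶ = 330.818px
At 1.679: 18.1 × 1.679⁶ = 405.492px
Difference: 405.492 − 330.818 = 74.674px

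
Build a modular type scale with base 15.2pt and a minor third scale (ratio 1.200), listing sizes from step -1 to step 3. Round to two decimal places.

12.67pt, 15.20pt, 18.24pt, 21.89pt, 26.27pt

Step -1: 15.2 ÷ 1.200 = 12.67
Step 0: 15.2pt
Step 1: 15.2 × 1.200 = 18.24
Step 2: 15.2 × 1.200² = 21.89
Step 3: 15.2 × 1.200³ = 26.27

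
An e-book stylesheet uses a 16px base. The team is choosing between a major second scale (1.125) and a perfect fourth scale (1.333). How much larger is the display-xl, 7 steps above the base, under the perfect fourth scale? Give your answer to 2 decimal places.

83.16px

Major second: 16.0 × 1.125⁷ = 36.4912px
Perfect fourth: 16.0 × 1.333⁷ = 119.6550px
Difference: 119.6550 − 36.4912 = 83.1638px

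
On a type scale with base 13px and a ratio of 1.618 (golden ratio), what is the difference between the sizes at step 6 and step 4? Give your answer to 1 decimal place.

144.2px

Step 4: 13.0 × 1.618⁴ = 89.096px
Step 6: 13.0 × 1.618⁶ = 233.246px
Difference: 233.246 − 89.096 = 144.150px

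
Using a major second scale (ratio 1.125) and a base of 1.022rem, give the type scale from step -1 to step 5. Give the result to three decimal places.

Step -1: 1.022 ÷ 1.125 = 0.908
Step 0: 1.022rem
Step 1: 1.022 × 1.125 = 1.150
Step 2: 1.022 × 1.125² = 1.293
Step 3: 1.022 × 1.125³ = 1.455
Step 4: 1.022 × 1.125⁴ = 1.637
Step 5: 1.022 × 1.125⁵ = 1.842

0.908rem, 1.022rem, 1.150rem, 1.293rem, 1.455rem, 1.637rem, 1.842rem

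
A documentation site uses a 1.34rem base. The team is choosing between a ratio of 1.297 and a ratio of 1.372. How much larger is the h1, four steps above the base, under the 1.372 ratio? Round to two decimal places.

0.96rem

At 1.297: 1.34 × 1.297⁴ = 3.7920rem
At 1.372: 1.34 × 1.372⁴ = 4.7481rem
Difference: 4.7481 − 3.7920 = 0.9561rem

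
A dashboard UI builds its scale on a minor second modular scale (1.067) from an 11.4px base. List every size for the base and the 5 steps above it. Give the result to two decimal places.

11.40px, 12.16px, 12.98px, 13.85px, 14.78px, 15.77px

Step 0: 11.4px
Step 1: 11.4 × 1.067 = 12.16
Step 2: 11.4 × 1.067² = 12.98
Step 3: 11.4 × 1.067³ = 13.85
Step 4: 11.4 × 1.067⁴ = 14.78
Step 5: 11.4 × 1.067⁵ = 15.77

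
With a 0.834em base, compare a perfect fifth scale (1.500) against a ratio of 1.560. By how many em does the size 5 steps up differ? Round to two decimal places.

1.37em

Perfect fifth: 0.834 × 1.500⁵ = 6.3332em
At 1.560: 0.834 × 1.560⁵ = 7.7053em
Difference: 7.7053 − 6.3332 = 1.3721em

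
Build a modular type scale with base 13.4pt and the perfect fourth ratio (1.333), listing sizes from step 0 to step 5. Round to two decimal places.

Step 0: 13.4pt
Step 1: 13.4 × 1.333 = 17.86
Step 2: 13.4 × 1.333² = 23.81
Step 3: 13.4 × 1.333³ = 31.74
Step 4: 13.4 × 1.333⁴ = 42.31
Step 5: 13.4 × 1.333⁵ = 56.40

13.40pt, 17.86pt, 23.81pt, 31.74pt, 42.31pt, 56.40pt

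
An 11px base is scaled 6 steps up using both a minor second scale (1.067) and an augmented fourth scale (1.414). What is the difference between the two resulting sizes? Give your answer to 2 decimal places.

Minor second: 11.0 × 1.067⁶ = 16.2323px
Augmented fourth: 11.0 × 1.414⁶ = 87.9203px
Difference: 87.9203 − 16.2323 = 71.6880px

71.69px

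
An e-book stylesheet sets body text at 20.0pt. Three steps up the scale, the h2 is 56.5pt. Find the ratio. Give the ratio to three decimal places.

1.414

r³ = 56.5 / 20.0, so r = (56.5/20.0)^(1/3).
r = 2.8250^(1/3) ≈ 1.4136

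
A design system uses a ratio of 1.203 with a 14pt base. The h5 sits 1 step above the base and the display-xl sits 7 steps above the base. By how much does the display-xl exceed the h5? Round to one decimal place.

34.2pt

Step 1: 14.0 × 1.203 = 16.842pt
Step 7: 14.0 × 1.203⁷ = 51.049pt
Difference: 51.049 − 16.842 = 34.207pt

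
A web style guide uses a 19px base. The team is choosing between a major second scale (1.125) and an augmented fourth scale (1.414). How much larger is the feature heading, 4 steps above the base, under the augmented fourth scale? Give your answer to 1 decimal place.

45.5px

Major second: 19.0 × 1.125⁴ = 30.434px
Augmented fourth: 19.0 × 1.414⁴ = 75.954px
Difference: 75.954 − 30.434 = 45.520px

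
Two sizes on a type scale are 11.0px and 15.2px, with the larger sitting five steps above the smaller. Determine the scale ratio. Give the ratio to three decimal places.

The ratio satisfies 11.0 × r⁵ = 15.2, so r = (15.2 / 11.0)^(1/5).
r = 1.3818^(1/5) ≈ 1.0668

1.067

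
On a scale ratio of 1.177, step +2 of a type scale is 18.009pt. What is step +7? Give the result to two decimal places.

40.68pt

18.009 × 1.177⁵ = 18.009 × 2.25882 ≈ 40.679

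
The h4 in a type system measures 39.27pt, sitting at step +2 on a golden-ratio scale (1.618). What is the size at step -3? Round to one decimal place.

3.5pt

Moving from step +2 to step -3 is 5 steps down, so divide by r⁵.
39.27 ÷ 1.618⁵ = 39.27 ÷ 11.08901 ≈ 3.541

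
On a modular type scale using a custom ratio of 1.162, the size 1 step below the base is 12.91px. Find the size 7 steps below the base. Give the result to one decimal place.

5.2px

The gap is -7 − (-1) = -6 steps, so the factor is 1.162^-6.
12.91 ÷ 1.162⁶ = 12.91 ÷ 2.46171 ≈ 5.244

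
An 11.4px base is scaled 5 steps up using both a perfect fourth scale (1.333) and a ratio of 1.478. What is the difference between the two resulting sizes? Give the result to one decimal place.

32.4px

Perfect fourth: 11.4 × 1.333⁵ = 47.979px
At 1.478: 11.4 × 1.478⁵ = 80.404px
Difference: 80.404 − 47.979 = 32.425px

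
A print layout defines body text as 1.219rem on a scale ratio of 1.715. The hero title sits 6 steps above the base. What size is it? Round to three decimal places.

Every step multiplies by the scale ratio.
1.219 × 1.715⁶ = 1.219 × 25.44396 ≈ 31.016

31.016rem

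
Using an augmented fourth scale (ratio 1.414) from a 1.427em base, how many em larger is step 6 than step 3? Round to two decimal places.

Step 3: 1.427 × 1.414³ = 4.0343em
Step 6: 1.427 × 1.414⁶ = 11.4057em
Difference: 11.4057 − 4.0343 = 7.3714em

7.37em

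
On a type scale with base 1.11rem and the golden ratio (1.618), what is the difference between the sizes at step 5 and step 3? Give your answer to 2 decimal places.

Step 3: 1.11 × 1.618³ = 4.7017rem
Step 5: 1.11 × 1.618⁵ = 12.3088rem
Difference: 12.3088 − 4.7017 = 7.6071rem

7.61rem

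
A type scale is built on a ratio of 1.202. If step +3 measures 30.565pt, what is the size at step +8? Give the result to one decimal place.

30.565 × 1.202⁵ = 30.565 × 2.50913 ≈ 76.691

76.7pt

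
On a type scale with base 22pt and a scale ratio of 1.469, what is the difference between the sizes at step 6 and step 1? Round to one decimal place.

Step 1: 22.0 × 1.469 = 32.318pt
Step 6: 22.0 × 1.469⁶ = 221.082pt
Difference: 221.082 − 32.318 = 188.764pt

188.8pt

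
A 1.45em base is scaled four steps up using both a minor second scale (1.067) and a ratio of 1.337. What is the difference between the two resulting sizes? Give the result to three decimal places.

2.754em

Minor second: 1.45 × 1.067⁴ = 1.87943em
At 1.337: 1.45 × 1.337⁴ = 4.63333em
Difference: 4.63333 − 1.87943 = 2.75390em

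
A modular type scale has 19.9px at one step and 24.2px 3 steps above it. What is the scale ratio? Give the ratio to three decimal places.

1.067

r³ = 24.2 / 19.9, so r = (24.2/19.9)^(1/3).
r = 1.2161^(1/3) ≈ 1.0674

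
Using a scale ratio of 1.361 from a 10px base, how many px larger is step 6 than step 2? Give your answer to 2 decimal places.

45.03px

Step 2: 10.0 × 1.361² = 18.5232px
Step 6: 10.0 × 1.361⁶ = 63.5549px
Difference: 63.5549 − 18.5232 = 45.0317px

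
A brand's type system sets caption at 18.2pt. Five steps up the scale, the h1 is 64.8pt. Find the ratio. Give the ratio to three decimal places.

1.289

r⁵ = 64.8 / 18.2, so r = (64.8/18.2)^(1/5).
r = 3.5604^(1/5) ≈ 1.2891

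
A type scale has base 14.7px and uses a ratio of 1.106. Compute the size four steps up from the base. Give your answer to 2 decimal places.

22.00px

14.7 × 1.106⁴ = 14.7 × 1.49631 ≈ 22.00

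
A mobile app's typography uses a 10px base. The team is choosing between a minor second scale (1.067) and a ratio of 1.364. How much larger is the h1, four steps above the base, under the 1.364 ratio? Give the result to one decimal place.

Minor second: 10.0 × 1.067⁴ = 12.962px
At 1.364: 10.0 × 1.364⁴ = 34.614px
Difference: 34.614 − 12.962 = 21.652px

21.7px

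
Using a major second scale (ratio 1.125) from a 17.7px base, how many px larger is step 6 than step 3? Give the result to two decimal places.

10.68px

Step 3: 17.7 × 1.125³ = 25.2018px
Step 6: 17.7 × 1.125⁶ = 35.8830px
Difference: 35.8830 − 25.2018 = 10.6812px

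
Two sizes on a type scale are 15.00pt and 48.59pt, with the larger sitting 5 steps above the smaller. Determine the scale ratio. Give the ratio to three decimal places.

r⁵ = 48.59 / 15.00, so r = (48.59/15.00)^(1/5).
r = 3.2393^(1/5) ≈ 1.2650

1.265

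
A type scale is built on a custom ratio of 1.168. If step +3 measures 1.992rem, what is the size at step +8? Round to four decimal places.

1.992 × 1.168⁵ = 1.992 × 2.17377 ≈ 4.3302

4.3302rem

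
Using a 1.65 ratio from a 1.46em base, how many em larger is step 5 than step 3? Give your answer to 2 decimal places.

11.30em

Step 3: 1.46 × 1.65³ = 6.5585em
Step 5: 1.46 × 1.65⁵ = 17.8555em
Difference: 17.8555 − 6.5585 = 11.2970em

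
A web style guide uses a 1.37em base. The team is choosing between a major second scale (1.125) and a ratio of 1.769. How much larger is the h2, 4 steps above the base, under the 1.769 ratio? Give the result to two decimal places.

Major second: 1.37 × 1.125⁴ = 2.1945em
At 1.769: 1.37 × 1.769⁴ = 13.4163em
Difference: 13.4163 − 2.1945 = 11.2218em

11.22em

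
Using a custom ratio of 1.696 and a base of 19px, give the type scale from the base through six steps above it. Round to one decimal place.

Step 0: 19px
Step 1: 19.0 × 1.696 = 32.2
Step 2: 19.0 × 1.696² = 54.7
Step 3: 19.0 × 1.696³ = 92.7
Step 4: 19.0 × 1.696⁴ = 157.2
Step 5: 19.0 × 1.696⁵ = 266.6
Step 6: 19.0 × 1.696⁶ = 452.2

19.0px, 32.2px, 54.7px, 92.7px, 157.2px, 266.6px, 452.2px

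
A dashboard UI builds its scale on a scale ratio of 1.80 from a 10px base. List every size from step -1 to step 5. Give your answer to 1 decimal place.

Step -1: 10.0 ÷ 1.80 = 5.6
Step 0: 10px
Step 1: 10.0 × 1.80 = 18.0
Step 2: 10.0 × 1.80² = 32.4
Step 3: 10.0 × 1.80³ = 58.3
Step 4: 10.0 × 1.80⁴ = 105.0
Step 5: 10.0 × 1.80⁵ = 189.0

5.6px, 10.0px, 18.0px, 32.4px, 58.3px, 105.0px, 189.0px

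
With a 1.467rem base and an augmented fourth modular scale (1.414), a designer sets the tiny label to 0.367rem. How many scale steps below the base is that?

4

1.414ⁿ = 1.467 / 0.367 = 3.9973
n = ln(3.9973) / ln(1.414) = 1.3856 / 0.3464 ≈ 4.00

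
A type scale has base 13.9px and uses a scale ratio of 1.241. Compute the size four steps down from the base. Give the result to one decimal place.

Each step on a modular scale multiplies by the ratio, so the size n steps from the base is base × ratioⁿ.
13.9 ÷ 1.241⁴ = 13.9 ÷ 2.37185 ≈ 5.86

5.9px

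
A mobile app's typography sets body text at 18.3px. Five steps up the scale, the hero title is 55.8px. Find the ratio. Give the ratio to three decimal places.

1.250

r⁵ = 55.8 / 18.3, so r = (55.8/18.3)^(1/5).
r = 3.0492^(1/5) ≈ 1.2498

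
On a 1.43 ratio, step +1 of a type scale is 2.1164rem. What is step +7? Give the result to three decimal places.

Moving from step +1 to step +7 is 6 steps up, so multiply by r⁶.
2.1164 × 1.43⁶ = 2.1164 × 8.55099 ≈ 18.097

18.097rem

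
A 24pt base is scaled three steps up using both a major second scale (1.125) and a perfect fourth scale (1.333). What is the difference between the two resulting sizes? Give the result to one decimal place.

22.7pt

Major second: 24.0 × 1.125³ = 34.172pt
Perfect fourth: 24.0 × 1.333³ = 56.846pt
Difference: 56.846 − 34.172 = 22.674pt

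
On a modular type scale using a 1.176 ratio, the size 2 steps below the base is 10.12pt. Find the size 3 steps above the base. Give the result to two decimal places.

Moving from step -2 to step +3 is 5 steps up, so multiply by r⁵.
10.12 × 1.176⁵ = 10.12 × 2.24924 ≈ 22.762

22.76pt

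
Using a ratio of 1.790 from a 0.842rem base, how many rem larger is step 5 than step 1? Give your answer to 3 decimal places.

Step 1: 0.842 × 1.790 = 1.50718rem
Step 5: 0.842 × 1.790⁵ = 15.47310rem
Difference: 15.47310 − 1.50718 = 13.96592rem

13.966rem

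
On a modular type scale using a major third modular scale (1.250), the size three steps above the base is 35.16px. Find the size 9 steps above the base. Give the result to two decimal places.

Moving from step +3 to step +9 is 6 steps up, so multiply by r⁶.
35.16 × 1.250⁶ = 35.16 × 3.81470 ≈ 134.125

134.12px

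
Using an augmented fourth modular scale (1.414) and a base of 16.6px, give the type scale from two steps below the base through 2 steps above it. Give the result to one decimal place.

8.3px, 11.7px, 16.6px, 23.5px, 33.2px

Step -2: 16.6 ÷ 1.414² = 8.3
Step -1: 16.6 ÷ 1.414 = 11.7
Step 0: 16.6px
Step 1: 16.6 × 1.414 = 23.5
Step 2: 16.6 × 1.414² = 33.2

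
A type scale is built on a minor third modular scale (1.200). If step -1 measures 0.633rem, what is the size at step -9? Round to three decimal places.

0.633 ÷ 1.200⁸ = 0.633 ÷ 4.29982 ≈ 0.147

0.147rem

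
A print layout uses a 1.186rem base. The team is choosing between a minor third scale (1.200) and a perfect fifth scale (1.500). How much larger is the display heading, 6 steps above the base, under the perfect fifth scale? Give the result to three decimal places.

Minor third: 1.186 × 1.200⁶ = 3.54138rem
Perfect fifth: 1.186 × 1.500⁶ = 13.50928rem
Difference: 13.50928 − 3.54138 = 9.96790rem

9.968rem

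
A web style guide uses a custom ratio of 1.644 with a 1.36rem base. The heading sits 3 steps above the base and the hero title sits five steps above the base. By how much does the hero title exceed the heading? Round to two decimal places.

Step 3: 1.36 × 1.644³ = 6.0429rem
Step 5: 1.36 × 1.644⁵ = 16.3323rem
Difference: 16.3323 − 6.0429 = 10.2894rem

10.29rem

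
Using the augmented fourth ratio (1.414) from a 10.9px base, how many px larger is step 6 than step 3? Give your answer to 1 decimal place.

Step 3: 10.9 × 1.414³ = 30.816px
Step 6: 10.9 × 1.414⁶ = 87.121px
Difference: 87.121 − 30.816 = 56.305px

56.3px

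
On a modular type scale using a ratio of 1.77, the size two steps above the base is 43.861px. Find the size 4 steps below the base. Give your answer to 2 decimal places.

1.43px

43.861 ÷ 1.77⁶ = 43.861 ÷ 30.74961 ≈ 1.426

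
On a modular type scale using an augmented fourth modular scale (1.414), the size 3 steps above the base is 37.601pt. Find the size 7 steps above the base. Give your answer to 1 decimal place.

150.3pt

37.601 × 1.414⁴ = 37.601 × 3.99758 ≈ 150.313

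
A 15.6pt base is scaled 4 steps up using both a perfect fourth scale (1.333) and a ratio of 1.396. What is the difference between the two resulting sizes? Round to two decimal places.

Perfect fourth: 15.6 × 1.333⁴ = 49.2544pt
At 1.396: 15.6 × 1.396⁴ = 59.2470pt
Difference: 59.2470 − 49.2544 = 9.9926pt

9.99pt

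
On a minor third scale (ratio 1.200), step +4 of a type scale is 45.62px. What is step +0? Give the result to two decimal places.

The gap is 0 − (4) = -4 steps, so the factor is 1.200^-4.
45.62 ÷ 1.200⁴ = 45.62 ÷ 2.07360 ≈ 22.000

22.00px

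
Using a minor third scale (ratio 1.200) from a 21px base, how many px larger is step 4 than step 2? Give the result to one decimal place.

13.3px

Step 2: 21.0 × 1.200² = 30.240px
Step 4: 21.0 × 1.200⁴ = 43.546px
Difference: 43.546 − 30.240 = 13.306px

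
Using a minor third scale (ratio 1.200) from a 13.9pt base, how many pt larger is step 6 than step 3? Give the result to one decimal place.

17.5pt

Step 3: 13.9 × 1.200³ = 24.019pt
Step 6: 13.9 × 1.200⁶ = 41.505pt
Difference: 41.505 − 24.019 = 17.486pt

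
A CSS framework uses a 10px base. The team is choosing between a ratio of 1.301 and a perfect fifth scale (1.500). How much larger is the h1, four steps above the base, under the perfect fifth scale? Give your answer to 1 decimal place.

22.0px

At 1.301: 10.0 × 1.301⁴ = 28.649px
Perfect fifth: 10.0 × 1.500⁴ = 50.625px
Difference: 50.625 − 28.649 = 21.976px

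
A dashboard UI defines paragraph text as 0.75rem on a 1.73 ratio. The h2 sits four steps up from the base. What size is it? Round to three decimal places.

6.718rem

0.75 × 1.73⁴ = 0.75 × 8.95745 ≈ 6.718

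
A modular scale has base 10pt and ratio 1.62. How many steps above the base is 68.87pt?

4

1.62ⁿ = 68.87 / 10 = 6.8870
n = ln(6.8870) / ln(1.62) = 1.9296 / 0.4824 ≈ 4.00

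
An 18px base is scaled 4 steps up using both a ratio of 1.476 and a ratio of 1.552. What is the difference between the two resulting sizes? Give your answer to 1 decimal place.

19.0px

At 1.476: 18.0 × 1.476⁴ = 85.431px
At 1.552: 18.0 × 1.552⁴ = 104.433px
Difference: 104.433 − 85.431 = 19.002px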